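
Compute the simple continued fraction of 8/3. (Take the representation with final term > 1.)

[2; 1, 2]

8 = 2·3 + 2
3 = 1·2 + 1
2 = 2·1 + 0  (stop)
So 8/3 = [2; 1, 2].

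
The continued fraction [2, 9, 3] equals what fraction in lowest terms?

59/28

Using pₖ = aₖpₖ₋₁ + pₖ₋₂ and qₖ = aₖqₖ₋₁ + qₖ₋₂:
  k=0: a=2, p=2, q=1
  k=1: a=9, p=19, q=9
  k=2: a=3, p=59, q=28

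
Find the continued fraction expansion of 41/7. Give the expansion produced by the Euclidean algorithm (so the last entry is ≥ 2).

[5; 1, 6]

41 = 5·7 + 6
7 = 1·6 + 1
6 = 6·1 + 0  (stop)
So 41/7 = [5; 1, 6].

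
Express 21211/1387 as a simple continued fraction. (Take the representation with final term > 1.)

21211 = 15·1387 + 406
1387 = 3·406 + 169
406 = 2·169 + 68
169 = 2·68 + 33
68 = 2·33 + 2
33 = 16·2 + 1
2 = 2·1 + 0  (stop)
So 21211/1387 = [15; 3, 2, 2, 2, 16, 2].

[15; 3, 2, 2, 2, 16, 2]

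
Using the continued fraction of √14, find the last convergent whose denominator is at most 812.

√14 = [3; 1, 2, 1, 6, …] (period length 4).
Convergents:
  p_0/q_0 = 3/1
  p_1/q_1 = 4/1
  p_2/q_2 = 11/3
  p_3/q_3 = 15/4
  p_4/q_4 = 101/27
  p_5/q_5 = 116/31
  p_6/q_6 = 333/89
  p_7/q_7 = 449/120
  p_8/q_8 = 3027/809
  p_9/q_9 = 3476/929
q_8 = 809 ≤ 812 < 929 = q_9, so the answer is 3027/809.

3027/809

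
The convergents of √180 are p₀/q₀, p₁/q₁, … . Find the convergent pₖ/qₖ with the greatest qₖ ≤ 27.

161/12

√180 = [13; 2, 2, 2, 26, …] (period length 4).
Convergents:
  p_0/q_0 = 13/1
  p_1/q_1 = 27/2
  p_2/q_2 = 67/5
  p_3/q_3 = 161/12
  p_4/q_4 = 4253/317
q_3 = 12 ≤ 27 < 317 = q_4, so the answer is 161/12.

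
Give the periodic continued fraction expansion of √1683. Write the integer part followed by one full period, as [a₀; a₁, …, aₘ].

[41; 41, 82]

a₀ = ⌊√1683⌋ = 41.
With m₀=0, d₀=1 and mₖ₊₁ = dₖaₖ − mₖ, dₖ₊₁ = (n − mₖ₊₁²)/dₖ, aₖ₊₁ = ⌊(a₀+mₖ₊₁)/dₖ₊₁⌋:
  k=1: m=41, d=2, a=41
  k=2: m=41, d=1, a=82
d=1 and a=2a₀=82 at k=2, so the next step gives (m, d) = (41, 2) again — its k=1 value — and the period has length 2.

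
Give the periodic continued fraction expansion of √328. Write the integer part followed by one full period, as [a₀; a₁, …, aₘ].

a₀ = ⌊√328⌋ = 18.
With m₀=0, d₀=1 and mₖ₊₁ = dₖaₖ − mₖ, dₖ₊₁ = (n − mₖ₊₁²)/dₖ, aₖ₊₁ = ⌊(a₀+mₖ₊₁)/dₖ₊₁⌋:
  k=1: m=18, d=4, a=9
  k=2: m=18, d=1, a=36
d=1 and a=2a₀=36 at k=2, so the next step gives (m, d) = (18, 4) again — its k=1 value — and the period has length 2.

[18; 9, 36]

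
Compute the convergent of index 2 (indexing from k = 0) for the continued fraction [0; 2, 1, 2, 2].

Using pₖ = aₖpₖ₋₁ + pₖ₋₂, qₖ = aₖqₖ₋₁ + qₖ₋₂ (with p₋₁=1, p₋₂=0, q₋₁=0, q₋₂=1):
  k=0: a=0, p=0, q=1
  k=1: a=2, p=1, q=2
  k=2: a=1, p=1, q=3

1/3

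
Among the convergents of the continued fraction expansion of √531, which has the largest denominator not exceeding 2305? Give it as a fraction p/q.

24403/1059

√531 = [23; 23, 46, …] (period length 2).
Convergents:
  p_0/q_0 = 23/1
  p_1/q_1 = 530/23
  p_2/q_2 = 24403/1059
  p_3/q_3 = 561799/24380
q_2 = 1059 ≤ 2305 < 24380 = q_3, so the answer is 24403/1059.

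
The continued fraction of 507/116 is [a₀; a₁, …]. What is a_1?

507 = 4·116 + 43   →  a_0 = 4
116 = 2·43 + 30   →  a_1 = 2

2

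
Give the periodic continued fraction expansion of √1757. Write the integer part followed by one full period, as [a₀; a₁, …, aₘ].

a₀ = ⌊√1757⌋ = 41.
With m₀=0, d₀=1 and mₖ₊₁ = dₖaₖ − mₖ, dₖ₊₁ = (n − mₖ₊₁²)/dₖ, aₖ₊₁ = ⌊(a₀+mₖ₊₁)/dₖ₊₁⌋:
  k=1: m=41, d=76, a=1
  k=2: m=35, d=7, a=10
  k=3: m=35, d=76, a=1
  k=4: m=41, d=1, a=82
d=1 and a=2a₀=82 at k=4, so the next step gives (m, d) = (41, 76) again — its k=1 value — and the period has length 4.

[41; 1, 10, 1, 82]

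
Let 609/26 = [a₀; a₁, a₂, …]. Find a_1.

2

609 = 23·26 + 11   →  a_0 = 23
26 = 2·11 + 4   →  a_1 = 2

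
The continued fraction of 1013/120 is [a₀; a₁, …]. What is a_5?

1

1013 = 8·120 + 53   →  a_0 = 8
120 = 2·53 + 14   →  a_1 = 2
53 = 3·14 + 11   →  a_2 = 3
14 = 1·11 + 3   →  a_3 = 1
11 = 3·3 + 2   →  a_4 = 3
3 = 1·2 + 1   →  a_5 = 1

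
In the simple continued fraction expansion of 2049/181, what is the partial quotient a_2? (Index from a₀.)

2049 = 11·181 + 58   →  a_0 = 11
181 = 3·58 + 7   →  a_1 = 3
58 = 8·7 + 2   →  a_2 = 8

8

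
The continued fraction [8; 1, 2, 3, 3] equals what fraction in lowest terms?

287/33

Using pₖ = aₖpₖ₋₁ + pₖ₋₂ and qₖ = aₖqₖ₋₁ + qₖ₋₂:
  k=0: a=8, p=8, q=1
  k=1: a=1, p=9, q=1
  k=2: a=2, p=26, q=3
  k=3: a=3, p=87, q=10
  k=4: a=3, p=287, q=33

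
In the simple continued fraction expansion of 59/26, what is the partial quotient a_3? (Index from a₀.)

59 = 2·26 + 7   →  a_0 = 2
26 = 3·7 + 5   →  a_1 = 3
7 = 1·5 + 2   →  a_2 = 1
5 = 2·2 + 1   →  a_3 = 2

2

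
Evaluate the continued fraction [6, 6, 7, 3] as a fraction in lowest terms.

832/135

Using pₖ = aₖpₖ₋₁ + pₖ₋₂ and qₖ = aₖqₖ₋₁ + qₖ₋₂:
  k=0: a=6, p=6, q=1
  k=1: a=6, p=37, q=6
  k=2: a=7, p=265, q=43
  k=3: a=3, p=832, q=135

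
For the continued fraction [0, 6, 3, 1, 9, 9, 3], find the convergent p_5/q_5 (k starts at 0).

Using pₖ = aₖpₖ₋₁ + pₖ₋₂, qₖ = aₖqₖ₋₁ + qₖ₋₂ (with p₋₁=1, p₋₂=0, q₋₁=0, q₋₂=1):
  k=0: a=0, p=0, q=1
  k=1: a=6, p=1, q=6
  k=2: a=3, p=3, q=19
  k=3: a=1, p=4, q=25
  k=4: a=9, p=39, q=244
  k=5: a=9, p=355, q=2221

355/2221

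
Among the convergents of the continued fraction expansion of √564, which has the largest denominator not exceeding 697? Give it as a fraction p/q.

13513/569

√564 = [23; 1, 2, 1, 46, …] (period length 4).
Convergents:
  p_0/q_0 = 23/1
  p_1/q_1 = 24/1
  p_2/q_2 = 71/3
  p_3/q_3 = 95/4
  p_4/q_4 = 4441/187
  p_5/q_5 = 4536/191
  p_6/q_6 = 13513/569
  p_7/q_7 = 18049/760
q_6 = 569 ≤ 697 < 760 = q_7, so the answer is 13513/569.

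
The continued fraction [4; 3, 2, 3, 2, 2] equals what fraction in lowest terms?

Using pₖ = aₖpₖ₋₁ + pₖ₋₂ and qₖ = aₖqₖ₋₁ + qₖ₋₂:
  k=0: a=4, p=4, q=1
  k=1: a=3, p=13, q=3
  k=2: a=2, p=30, q=7
  k=3: a=3, p=103, q=24
  k=4: a=2, p=236, q=55
  k=5: a=2, p=575, q=134

575/134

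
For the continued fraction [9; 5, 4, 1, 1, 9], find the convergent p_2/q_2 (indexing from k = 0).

193/21

Using pₖ = aₖpₖ₋₁ + pₖ₋₂, qₖ = aₖqₖ₋₁ + qₖ₋₂ (with p₋₁=1, p₋₂=0, q₋₁=0, q₋₂=1):
  k=0: a=9, p=9, q=1
  k=1: a=5, p=46, q=5
  k=2: a=4, p=193, q=21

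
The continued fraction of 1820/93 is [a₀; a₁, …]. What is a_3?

3

1820 = 19·93 + 53   →  a_0 = 19
93 = 1·53 + 40   →  a_1 = 1
53 = 1·40 + 13   →  a_2 = 1
40 = 3·13 + 1   →  a_3 = 3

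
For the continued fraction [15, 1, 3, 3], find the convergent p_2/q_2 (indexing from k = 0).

Using pₖ = aₖpₖ₋₁ + pₖ₋₂, qₖ = aₖqₖ₋₁ + qₖ₋₂ (with p₋₁=1, p₋₂=0, q₋₁=0, q₋₂=1):
  k=0: a=15, p=15, q=1
  k=1: a=1, p=16, q=1
  k=2: a=3, p=63, q=4

63/4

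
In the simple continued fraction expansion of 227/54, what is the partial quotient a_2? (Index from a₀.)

227 = 4·54 + 11   →  a_0 = 4
54 = 4·11 + 10   →  a_1 = 4
11 = 1·10 + 1   →  a_2 = 1

1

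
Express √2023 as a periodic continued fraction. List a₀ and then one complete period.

[44; 1, 43, 1, 88]

a₀ = ⌊√2023⌋ = 44.
With m₀=0, d₀=1 and mₖ₊₁ = dₖaₖ − mₖ, dₖ₊₁ = (n − mₖ₊₁²)/dₖ, aₖ₊₁ = ⌊(a₀+mₖ₊₁)/dₖ₊₁⌋:
  k=1: m=44, d=87, a=1
  k=2: m=43, d=2, a=43
  k=3: m=43, d=87, a=1
  k=4: m=44, d=1, a=88
d=1 and a=2a₀=88 at k=4, so the next step gives (m, d) = (44, 87) again — its k=1 value — and the period has length 4.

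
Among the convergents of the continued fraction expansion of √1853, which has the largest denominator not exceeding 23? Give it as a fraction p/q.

√1853 = [43; 21, 1, 1, 21, 86, …] (period length 5).
Convergents:
  p_0/q_0 = 43/1
  p_1/q_1 = 904/21
  p_2/q_2 = 947/22
  p_3/q_3 = 1851/43
q_2 = 22 ≤ 23 < 43 = q_3, so the answer is 947/22.

947/22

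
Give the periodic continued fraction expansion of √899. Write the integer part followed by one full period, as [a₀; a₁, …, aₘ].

a₀ = ⌊√899⌋ = 29.
With m₀=0, d₀=1 and mₖ₊₁ = dₖaₖ − mₖ, dₖ₊₁ = (n − mₖ₊₁²)/dₖ, aₖ₊₁ = ⌊(a₀+mₖ₊₁)/dₖ₊₁⌋:
  k=1: m=29, d=58, a=1
  k=2: m=29, d=1, a=58
d=1 and a=2a₀=58 at k=2, so the next step gives (m, d) = (29, 58) again — its k=1 value — and the period has length 2.

[29; 1, 58]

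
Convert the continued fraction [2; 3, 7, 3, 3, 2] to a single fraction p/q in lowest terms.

Fold from the inside: start with 2/1.
  3 + 1/2 = 7/2
  3 + 2/7 = 23/7
  7 + 7/23 = 168/23
  3 + 23/168 = 527/168
  2 + 168/527 = 1222/527

1222/527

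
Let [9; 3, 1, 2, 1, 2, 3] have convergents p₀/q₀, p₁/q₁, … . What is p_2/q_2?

Using pₖ = aₖpₖ₋₁ + pₖ₋₂, qₖ = aₖqₖ₋₁ + qₖ₋₂ (with p₋₁=1, p₋₂=0, q₋₁=0, q₋₂=1):
  k=0: a=9, p=9, q=1
  k=1: a=3, p=28, q=3
  k=2: a=1, p=37, q=4

37/4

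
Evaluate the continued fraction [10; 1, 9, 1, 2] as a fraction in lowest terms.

Using pₖ = aₖpₖ₋₁ + pₖ₋₂ and qₖ = aₖqₖ₋₁ + qₖ₋₂:
  k=0: a=10, p=10, q=1
  k=1: a=1, p=11, q=1
  k=2: a=9, p=109, q=10
  k=3: a=1, p=120, q=11
  k=4: a=2, p=349, q=32

349/32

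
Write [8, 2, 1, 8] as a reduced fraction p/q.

Using pₖ = aₖpₖ₋₁ + pₖ₋₂ and qₖ = aₖqₖ₋₁ + qₖ₋₂:
  k=0: a=8, p=8, q=1
  k=1: a=2, p=17, q=2
  k=2: a=1, p=25, q=3
  k=3: a=8, p=217, q=26

217/26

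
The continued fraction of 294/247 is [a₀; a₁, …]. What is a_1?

5

294 = 1·247 + 47   →  a_0 = 1
247 = 5·47 + 12   →  a_1 = 5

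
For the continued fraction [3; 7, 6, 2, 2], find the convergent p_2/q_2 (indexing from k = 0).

Using pₖ = aₖpₖ₋₁ + pₖ₋₂, qₖ = aₖqₖ₋₁ + qₖ₋₂ (with p₋₁=1, p₋₂=0, q₋₁=0, q₋₂=1):
  k=0: a=3, p=3, q=1
  k=1: a=7, p=22, q=7
  k=2: a=6, p=135, q=43

135/43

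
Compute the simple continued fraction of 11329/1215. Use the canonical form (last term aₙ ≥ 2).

[9; 3, 11, 1, 15, 2]

11329 = 9*1215 + 394
1215 = 3*394 + 33
394 = 11*33 + 31
33 = 1*31 + 2
31 = 15*2 + 1
2 = 2*1 + 0  (stop)
So 11329/1215 = [9; 3, 11, 1, 15, 2].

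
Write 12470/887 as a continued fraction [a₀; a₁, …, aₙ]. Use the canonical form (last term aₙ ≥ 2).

[14; 17, 17, 3]

12470 = 14*887 + 52
887 = 17*52 + 3
52 = 17*3 + 1
3 = 3*1 + 0  (stop)
So 12470/887 = [14; 17, 17, 3].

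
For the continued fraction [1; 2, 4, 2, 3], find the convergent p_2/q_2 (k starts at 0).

13/9

Using pₖ = aₖpₖ₋₁ + pₖ₋₂, qₖ = aₖqₖ₋₁ + qₖ₋₂ (with p₋₁=1, p₋₂=0, q₋₁=0, q₋₂=1):
  k=0: a=1, p=1, q=1
  k=1: a=2, p=3, q=2
  k=2: a=4, p=13, q=9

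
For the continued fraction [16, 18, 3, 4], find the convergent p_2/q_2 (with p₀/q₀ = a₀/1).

Using pₖ = aₖpₖ₋₁ + pₖ₋₂, qₖ = aₖqₖ₋₁ + qₖ₋₂ (with p₋₁=1, p₋₂=0, q₋₁=0, q₋₂=1):
  k=0: a=16, p=16, q=1
  k=1: a=18, p=289, q=18
  k=2: a=3, p=883, q=55

883/55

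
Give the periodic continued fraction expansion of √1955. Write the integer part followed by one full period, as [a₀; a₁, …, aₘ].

a₀ = ⌊√1955⌋ = 44.
With m₀=0, d₀=1 and mₖ₊₁ = dₖaₖ − mₖ, dₖ₊₁ = (n − mₖ₊₁²)/dₖ, aₖ₊₁ = ⌊(a₀+mₖ₊₁)/dₖ₊₁⌋:
  k=1: m=44, d=19, a=4
  k=2: m=32, d=49, a=1
  k=3: m=17, d=34, a=1
  k=4: m=17, d=49, a=1
  k=5: m=32, d=19, a=4
  k=6: m=44, d=1, a=88
d=1 and a=2a₀=88 at k=6, so the next step gives (m, d) = (44, 19) again — its k=1 value — and the period has length 6.

[44; 4, 1, 1, 1, 4, 88]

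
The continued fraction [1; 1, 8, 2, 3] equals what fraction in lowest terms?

125/66

Using pₖ = aₖpₖ₋₁ + pₖ₋₂ and qₖ = aₖqₖ₋₁ + qₖ₋₂:
  k=0: a=1, p=1, q=1
  k=1: a=1, p=2, q=1
  k=2: a=8, p=17, q=9
  k=3: a=2, p=36, q=19
  k=4: a=3, p=125, q=66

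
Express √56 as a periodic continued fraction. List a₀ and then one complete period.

a₀ = ⌊√56⌋ = 7.
With m₀=0, d₀=1 and mₖ₊₁ = dₖaₖ − mₖ, dₖ₊₁ = (n − mₖ₊₁²)/dₖ, aₖ₊₁ = ⌊(a₀+mₖ₊₁)/dₖ₊₁⌋:
  k=1: m=7, d=7, a=2
  k=2: m=7, d=1, a=14
d=1 and a=2a₀=14 at k=2, so the next step gives (m, d) = (7, 7) again — its k=1 value — and the period has length 2.

[7; 2, 14]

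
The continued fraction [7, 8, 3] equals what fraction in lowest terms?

Fold from the inside: start with 3/1.
  8 + 1/3 = 25/3
  7 + 3/25 = 178/25

178/25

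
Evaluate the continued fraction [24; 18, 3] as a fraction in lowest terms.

Fold from the inside: start with 3/1.
  18 + 1/3 = 55/3
  24 + 3/55 = 1323/55

1323/55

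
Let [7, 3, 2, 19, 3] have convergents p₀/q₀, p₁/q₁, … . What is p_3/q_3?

991/136

Using pₖ = aₖpₖ₋₁ + pₖ₋₂, qₖ = aₖqₖ₋₁ + qₖ₋₂ (with p₋₁=1, p₋₂=0, q₋₁=0, q₋₂=1):
  k=0: a=7, p=7, q=1
  k=1: a=3, p=22, q=3
  k=2: a=2, p=51, q=7
  k=3: a=19, p=991, q=136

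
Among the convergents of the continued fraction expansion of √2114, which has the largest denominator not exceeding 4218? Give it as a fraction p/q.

√2114 = [45; 1, 44, 1, 90, …] (period length 4).
Convergents:
  p_0/q_0 = 45/1
  p_1/q_1 = 46/1
  p_2/q_2 = 2069/45
  p_3/q_3 = 2115/46
  p_4/q_4 = 192419/4185
  p_5/q_5 = 194534/4231
q_4 = 4185 ≤ 4218 < 4231 = q_5, so the answer is 192419/4185.

192419/4185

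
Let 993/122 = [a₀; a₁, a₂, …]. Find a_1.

993 = 8·122 + 17   →  a_0 = 8
122 = 7·17 + 3   →  a_1 = 7

7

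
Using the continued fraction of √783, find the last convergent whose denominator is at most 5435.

87724/3135

√783 = [27; 1, 54, …] (period length 2).
Convergents:
  p_0/q_0 = 27/1
  p_1/q_1 = 28/1
  p_2/q_2 = 1539/55
  p_3/q_3 = 1567/56
  p_4/q_4 = 86157/3079
  p_5/q_5 = 87724/3135
  p_6/q_6 = 4823253/172369
q_5 = 3135 ≤ 5435 < 172369 = q_6, so the answer is 87724/3135.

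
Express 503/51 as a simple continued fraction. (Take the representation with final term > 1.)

503 = 9×51 + 44
51 = 1×44 + 7
44 = 6×7 + 2
7 = 3×2 + 1
2 = 2×1 + 0  (stop)
So 503/51 = [9; 1, 6, 3, 2].

[9; 1, 6, 3, 2]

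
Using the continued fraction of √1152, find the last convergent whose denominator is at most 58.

577/17

√1152 = [33; 1, 15, 1, 66, …] (period length 4).
Convergents:
  p_0/q_0 = 33/1
  p_1/q_1 = 34/1
  p_2/q_2 = 543/16
  p_3/q_3 = 577/17
  p_4/q_4 = 38625/1138
q_3 = 17 ≤ 58 < 1138 = q_4, so the answer is 577/17.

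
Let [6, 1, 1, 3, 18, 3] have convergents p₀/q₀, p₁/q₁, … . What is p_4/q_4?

Using pₖ = aₖpₖ₋₁ + pₖ₋₂, qₖ = aₖqₖ₋₁ + qₖ₋₂ (with p₋₁=1, p₋₂=0, q₋₁=0, q₋₂=1):
  k=0: a=6, p=6, q=1
  k=1: a=1, p=7, q=1
  k=2: a=1, p=13, q=2
  k=3: a=3, p=46, q=7
  k=4: a=18, p=841, q=128

841/128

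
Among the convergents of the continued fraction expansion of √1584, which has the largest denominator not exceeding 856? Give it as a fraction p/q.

√1584 = [39; 1, 3, 1, 78, …] (period length 4).
Convergents:
  p_0/q_0 = 39/1
  p_1/q_1 = 40/1
  p_2/q_2 = 159/4
  p_3/q_3 = 199/5
  p_4/q_4 = 15681/394
  p_5/q_5 = 15880/399
  p_6/q_6 = 63321/1591
q_5 = 399 ≤ 856 < 1591 = q_6, so the answer is 15880/399.

15880/399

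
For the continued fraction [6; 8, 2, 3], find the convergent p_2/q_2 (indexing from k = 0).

Using pₖ = aₖpₖ₋₁ + pₖ₋₂, qₖ = aₖqₖ₋₁ + qₖ₋₂ (with p₋₁=1, p₋₂=0, q₋₁=0, q₋₂=1):
  k=0: a=6, p=6, q=1
  k=1: a=8, p=49, q=8
  k=2: a=2, p=104, q=17

104/17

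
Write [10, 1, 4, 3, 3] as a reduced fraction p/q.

Fold from the inside: start with 3/1.
  3 + 1/3 = 10/3
  4 + 3/10 = 43/10
  1 + 10/43 = 53/43
  10 + 43/53 = 573/53

573/53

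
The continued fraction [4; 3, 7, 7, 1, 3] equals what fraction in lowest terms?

Using pₖ = aₖpₖ₋₁ + pₖ₋₂ and qₖ = aₖqₖ₋₁ + qₖ₋₂:
  k=0: a=4, p=4, q=1
  k=1: a=3, p=13, q=3
  k=2: a=7, p=95, q=22
  k=3: a=7, p=678, q=157
  k=4: a=1, p=773, q=179
  k=5: a=3, p=2997, q=694

2997/694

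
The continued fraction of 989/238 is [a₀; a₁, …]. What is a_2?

989 = 4·238 + 37   →  a_0 = 4
238 = 6·37 + 16   →  a_1 = 6
37 = 2·16 + 5   →  a_2 = 2

2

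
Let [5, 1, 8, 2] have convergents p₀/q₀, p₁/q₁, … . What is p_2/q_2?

Using pₖ = aₖpₖ₋₁ + pₖ₋₂, qₖ = aₖqₖ₋₁ + qₖ₋₂ (with p₋₁=1, p₋₂=0, q₋₁=0, q₋₂=1):
  k=0: a=5, p=5, q=1
  k=1: a=1, p=6, q=1
  k=2: a=8, p=53, q=9

53/9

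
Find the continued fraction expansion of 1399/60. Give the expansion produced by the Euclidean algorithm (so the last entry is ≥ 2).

[23; 3, 6, 3]

1399 = 23×60 + 19
60 = 3×19 + 3
19 = 6×3 + 1
3 = 3×1 + 0  (stop)
So 1399/60 = [23; 3, 6, 3].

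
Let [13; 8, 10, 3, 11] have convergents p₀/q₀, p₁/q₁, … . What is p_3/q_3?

3294/251

Using pₖ = aₖpₖ₋₁ + pₖ₋₂, qₖ = aₖqₖ₋₁ + qₖ₋₂ (with p₋₁=1, p₋₂=0, q₋₁=0, q₋₂=1):
  k=0: a=13, p=13, q=1
  k=1: a=8, p=105, q=8
  k=2: a=10, p=1063, q=81
  k=3: a=3, p=3294, q=251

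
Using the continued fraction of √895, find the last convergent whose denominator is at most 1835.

√895 = [29; 1, 10, 1, 58, …] (period length 4).
Convergents:
  p_0/q_0 = 29/1
  p_1/q_1 = 30/1
  p_2/q_2 = 329/11
  p_3/q_3 = 359/12
  p_4/q_4 = 21151/707
  p_5/q_5 = 21510/719
  p_6/q_6 = 236251/7897
q_5 = 719 ≤ 1835 < 7897 = q_6, so the answer is 21510/719.

21510/719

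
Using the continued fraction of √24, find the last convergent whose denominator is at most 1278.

4801/980

√24 = [4; 1, 8, …] (period length 2).
Convergents:
  p_0/q_0 = 4/1
  p_1/q_1 = 5/1
  p_2/q_2 = 44/9
  p_3/q_3 = 49/10
  p_4/q_4 = 436/89
  p_5/q_5 = 485/99
  p_6/q_6 = 4316/881
  p_7/q_7 = 4801/980
  p_8/q_8 = 42724/8721
q_7 = 980 ≤ 1278 < 8721 = q_8, so the answer is 4801/980.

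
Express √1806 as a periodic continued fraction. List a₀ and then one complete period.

[42; 2, 84]

a₀ = ⌊√1806⌋ = 42.
With m₀=0, d₀=1 and mₖ₊₁ = dₖaₖ − mₖ, dₖ₊₁ = (n − mₖ₊₁²)/dₖ, aₖ₊₁ = ⌊(a₀+mₖ₊₁)/dₖ₊₁⌋:
  k=1: m=42, d=42, a=2
  k=2: m=42, d=1, a=84
d=1 and a=2a₀=84 at k=2, so the next step gives (m, d) = (42, 42) again — its k=1 value — and the period has length 2.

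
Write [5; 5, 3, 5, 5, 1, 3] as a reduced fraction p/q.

Using pₖ = aₖpₖ₋₁ + pₖ₋₂ and qₖ = aₖqₖ₋₁ + qₖ₋₂:
  k=0: a=5, p=5, q=1
  k=1: a=5, p=26, q=5
  k=2: a=3, p=83, q=16
  k=3: a=5, p=441, q=85
  k=4: a=5, p=2288, q=441
  k=5: a=1, p=2729, q=526
  k=6: a=3, p=10475, q=2019

10475/2019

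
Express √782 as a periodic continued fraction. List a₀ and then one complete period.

[27; 1, 26, 1, 54]

a₀ = ⌊√782⌋ = 27.
With m₀=0, d₀=1 and mₖ₊₁ = dₖaₖ − mₖ, dₖ₊₁ = (n − mₖ₊₁²)/dₖ, aₖ₊₁ = ⌊(a₀+mₖ₊₁)/dₖ₊₁⌋:
  k=1: m=27, d=53, a=1
  k=2: m=26, d=2, a=26
  k=3: m=26, d=53, a=1
  k=4: m=27, d=1, a=54
d=1 and a=2a₀=54 at k=4, so the next step gives (m, d) = (27, 53) again — its k=1 value — and the period has length 4.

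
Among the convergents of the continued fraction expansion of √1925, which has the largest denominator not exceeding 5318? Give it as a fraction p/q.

215557/4913

√1925 = [43; 1, 6, 1, 86, …] (period length 4).
Convergents:
  p_0/q_0 = 43/1
  p_1/q_1 = 44/1
  p_2/q_2 = 307/7
  p_3/q_3 = 351/8
  p_4/q_4 = 30493/695
  p_5/q_5 = 30844/703
  p_6/q_6 = 215557/4913
  p_7/q_7 = 246401/5616
q_6 = 4913 ≤ 5318 < 5616 = q_7, so the answer is 215557/4913.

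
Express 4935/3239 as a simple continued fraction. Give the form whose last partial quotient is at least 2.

[1; 1, 1, 10, 11, 1, 3, 3]

4935 = 1*3239 + 1696
3239 = 1*1696 + 1543
1696 = 1*1543 + 153
1543 = 10*153 + 13
153 = 11*13 + 10
13 = 1*10 + 3
10 = 3*3 + 1
3 = 3*1 + 0  (stop)
So 4935/3239 = [1; 1, 1, 10, 11, 1, 3, 3].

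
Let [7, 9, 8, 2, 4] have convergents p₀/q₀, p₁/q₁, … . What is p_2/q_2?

Using pₖ = aₖpₖ₋₁ + pₖ₋₂, qₖ = aₖqₖ₋₁ + qₖ₋₂ (with p₋₁=1, p₋₂=0, q₋₁=0, q₋₂=1):
  k=0: a=7, p=7, q=1
  k=1: a=9, p=64, q=9
  k=2: a=8, p=519, q=73

519/73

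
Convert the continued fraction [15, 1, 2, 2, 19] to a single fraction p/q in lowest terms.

2137/136

Using pₖ = aₖpₖ₋₁ + pₖ₋₂ and qₖ = aₖqₖ₋₁ + qₖ₋₂:
  k=0: a=15, p=15, q=1
  k=1: a=1, p=16, q=1
  k=2: a=2, p=47, q=3
  k=3: a=2, p=110, q=7
  k=4: a=19, p=2137, q=136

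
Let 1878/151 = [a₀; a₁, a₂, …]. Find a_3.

2

1878 = 12·151 + 66   →  a_0 = 12
151 = 2·66 + 19   →  a_1 = 2
66 = 3·19 + 9   →  a_2 = 3
19 = 2·9 + 1   →  a_3 = 2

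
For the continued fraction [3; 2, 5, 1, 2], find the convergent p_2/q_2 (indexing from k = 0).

Using pₖ = aₖpₖ₋₁ + pₖ₋₂, qₖ = aₖqₖ₋₁ + qₖ₋₂ (with p₋₁=1, p₋₂=0, q₋₁=0, q₋₂=1):
  k=0: a=3, p=3, q=1
  k=1: a=2, p=7, q=2
  k=2: a=5, p=38, q=11

38/11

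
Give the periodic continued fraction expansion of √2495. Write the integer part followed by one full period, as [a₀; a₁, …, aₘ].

a₀ = ⌊√2495⌋ = 49.
With m₀=0, d₀=1 and mₖ₊₁ = dₖaₖ − mₖ, dₖ₊₁ = (n − mₖ₊₁²)/dₖ, aₖ₊₁ = ⌊(a₀+mₖ₊₁)/dₖ₊₁⌋:
  k=1: m=49, d=94, a=1
  k=2: m=45, d=5, a=18
  k=3: m=45, d=94, a=1
  k=4: m=49, d=1, a=98
d=1 and a=2a₀=98 at k=4, so the next step gives (m, d) = (49, 94) again — its k=1 value — and the period has length 4.

[49; 1, 18, 1, 98]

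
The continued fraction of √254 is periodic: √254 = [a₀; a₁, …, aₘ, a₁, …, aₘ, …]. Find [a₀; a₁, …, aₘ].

a₀ = ⌊√254⌋ = 15.
With m₀=0, d₀=1 and mₖ₊₁ = dₖaₖ − mₖ, dₖ₊₁ = (n − mₖ₊₁²)/dₖ, aₖ₊₁ = ⌊(a₀+mₖ₊₁)/dₖ₊₁⌋:
  k=1: m=15, d=29, a=1
  k=2: m=14, d=2, a=14
  k=3: m=14, d=29, a=1
  k=4: m=15, d=1, a=30
d=1 and a=2a₀=30 at k=4, so the next step gives (m, d) = (15, 29) again — its k=1 value — and the period has length 4.

[15; 1, 14, 1, 30]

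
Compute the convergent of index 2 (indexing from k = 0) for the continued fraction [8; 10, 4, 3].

Using pₖ = aₖpₖ₋₁ + pₖ₋₂, qₖ = aₖqₖ₋₁ + qₖ₋₂ (with p₋₁=1, p₋₂=0, q₋₁=0, q₋₂=1):
  k=0: a=8, p=8, q=1
  k=1: a=10, p=81, q=10
  k=2: a=4, p=332, q=41

332/41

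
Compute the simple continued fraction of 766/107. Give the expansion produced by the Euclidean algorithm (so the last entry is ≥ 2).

[7; 6, 3, 2, 2]

766 = 7·107 + 17
107 = 6·17 + 5
17 = 3·5 + 2
5 = 2·2 + 1
2 = 2·1 + 0  (stop)
So 766/107 = [7; 6, 3, 2, 2].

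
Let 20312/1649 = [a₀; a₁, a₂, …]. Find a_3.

20312 = 12·1649 + 524   →  a_0 = 12
1649 = 3·524 + 77   →  a_1 = 3
524 = 6·77 + 62   →  a_2 = 6
77 = 1·62 + 15   →  a_3 = 1

1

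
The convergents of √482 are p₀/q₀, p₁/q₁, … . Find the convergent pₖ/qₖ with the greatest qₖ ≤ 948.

20747/945

√482 = [21; 1, 20, 1, 42, …] (period length 4).
Convergents:
  p_0/q_0 = 21/1
  p_1/q_1 = 22/1
  p_2/q_2 = 461/21
  p_3/q_3 = 483/22
  p_4/q_4 = 20747/945
  p_5/q_5 = 21230/967
q_4 = 945 ≤ 948 < 967 = q_5, so the answer is 20747/945.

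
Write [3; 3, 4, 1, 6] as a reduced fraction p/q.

361/109

Fold from the inside: start with 6/1.
  1 + 1/6 = 7/6
  4 + 6/7 = 34/7
  3 + 7/34 = 109/34
  3 + 34/109 = 361/109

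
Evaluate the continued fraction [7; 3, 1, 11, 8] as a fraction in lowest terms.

2757/380

Fold from the inside: start with 8/1.
  11 + 1/8 = 89/8
  1 + 8/89 = 97/89
  3 + 89/97 = 380/97
  7 + 97/380 = 2757/380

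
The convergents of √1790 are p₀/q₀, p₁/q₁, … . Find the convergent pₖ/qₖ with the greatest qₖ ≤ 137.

4527/107

√1790 = [42; 3, 4, 8, 4, 3, 84, …] (period length 6).
Convergents:
  p_0/q_0 = 42/1
  p_1/q_1 = 127/3
  p_2/q_2 = 550/13
  p_3/q_3 = 4527/107
  p_4/q_4 = 18658/441
q_3 = 107 ≤ 137 < 441 = q_4, so the answer is 4527/107.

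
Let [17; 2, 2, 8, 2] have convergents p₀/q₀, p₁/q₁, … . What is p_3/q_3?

Using pₖ = aₖpₖ₋₁ + pₖ₋₂, qₖ = aₖqₖ₋₁ + qₖ₋₂ (with p₋₁=1, p₋₂=0, q₋₁=0, q₋₂=1):
  k=0: a=17, p=17, q=1
  k=1: a=2, p=35, q=2
  k=2: a=2, p=87, q=5
  k=3: a=8, p=731, q=42

731/42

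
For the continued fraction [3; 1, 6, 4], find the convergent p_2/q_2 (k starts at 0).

Using pₖ = aₖpₖ₋₁ + pₖ₋₂, qₖ = aₖqₖ₋₁ + qₖ₋₂ (with p₋₁=1, p₋₂=0, q₋₁=0, q₋₂=1):
  k=0: a=3, p=3, q=1
  k=1: a=1, p=4, q=1
  k=2: a=6, p=27, q=7

27/7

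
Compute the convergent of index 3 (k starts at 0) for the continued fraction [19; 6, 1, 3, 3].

Using pₖ = aₖpₖ₋₁ + pₖ₋₂, qₖ = aₖqₖ₋₁ + qₖ₋₂ (with p₋₁=1, p₋₂=0, q₋₁=0, q₋₂=1):
  k=0: a=19, p=19, q=1
  k=1: a=6, p=115, q=6
  k=2: a=1, p=134, q=7
  k=3: a=3, p=517, q=27

517/27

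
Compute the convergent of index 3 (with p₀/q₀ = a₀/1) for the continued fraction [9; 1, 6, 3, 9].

Using pₖ = aₖpₖ₋₁ + pₖ₋₂, qₖ = aₖqₖ₋₁ + qₖ₋₂ (with p₋₁=1, p₋₂=0, q₋₁=0, q₋₂=1):
  k=0: a=9, p=9, q=1
  k=1: a=1, p=10, q=1
  k=2: a=6, p=69, q=7
  k=3: a=3, p=217, q=22

217/22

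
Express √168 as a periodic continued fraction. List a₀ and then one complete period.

a₀ = ⌊√168⌋ = 12.
With m₀=0, d₀=1 and mₖ₊₁ = dₖaₖ − mₖ, dₖ₊₁ = (n − mₖ₊₁²)/dₖ, aₖ₊₁ = ⌊(a₀+mₖ₊₁)/dₖ₊₁⌋:
  k=1: m=12, d=24, a=1
  k=2: m=12, d=1, a=24
d=1 and a=2a₀=24 at k=2, so the next step gives (m, d) = (12, 24) again — its k=1 value — and the period has length 2.

[12; 1, 24]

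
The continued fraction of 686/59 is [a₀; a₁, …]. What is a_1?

686 = 11·59 + 37   →  a_0 = 11
59 = 1·37 + 22   →  a_1 = 1

1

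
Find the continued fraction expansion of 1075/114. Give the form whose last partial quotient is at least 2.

[9; 2, 3, 16]

1075 = 9·114 + 49
114 = 2·49 + 16
49 = 3·16 + 1
16 = 16·1 + 0  (stop)
So 1075/114 = [9; 2, 3, 16].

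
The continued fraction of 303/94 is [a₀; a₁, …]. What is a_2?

2

303 = 3·94 + 21   →  a_0 = 3
94 = 4·21 + 10   →  a_1 = 4
21 = 2·10 + 1   →  a_2 = 2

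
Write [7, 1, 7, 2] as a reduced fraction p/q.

134/17

Using pₖ = aₖpₖ₋₁ + pₖ₋₂ and qₖ = aₖqₖ₋₁ + qₖ₋₂:
  k=0: a=7, p=7, q=1
  k=1: a=1, p=8, q=1
  k=2: a=7, p=63, q=8
  k=3: a=2, p=134, q=17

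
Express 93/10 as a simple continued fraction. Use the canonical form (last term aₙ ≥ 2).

93 = 9*10 + 3
10 = 3*3 + 1
3 = 3*1 + 0  (stop)
So 93/10 = [9; 3, 3].

[9; 3, 3]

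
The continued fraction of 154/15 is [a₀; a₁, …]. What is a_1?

3

154 = 10·15 + 4   →  a_0 = 10
15 = 3·4 + 3   →  a_1 = 3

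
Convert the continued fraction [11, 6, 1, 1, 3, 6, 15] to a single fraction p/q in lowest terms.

Fold from the inside: start with 15/1.
  6 + 1/15 = 91/15
  3 + 15/91 = 288/91
  1 + 91/288 = 379/288
  1 + 288/379 = 667/379
  6 + 379/667 = 4381/667
  11 + 667/4381 = 48858/4381

48858/4381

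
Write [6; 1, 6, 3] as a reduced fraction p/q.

151/22

Using pₖ = aₖpₖ₋₁ + pₖ₋₂ and qₖ = aₖqₖ₋₁ + qₖ₋₂:
  k=0: a=6, p=6, q=1
  k=1: a=1, p=7, q=1
  k=2: a=6, p=48, q=7
  k=3: a=3, p=151, q=22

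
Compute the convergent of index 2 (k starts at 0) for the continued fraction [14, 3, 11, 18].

Using pₖ = aₖpₖ₋₁ + pₖ₋₂, qₖ = aₖqₖ₋₁ + qₖ₋₂ (with p₋₁=1, p₋₂=0, q₋₁=0, q₋₂=1):
  k=0: a=14, p=14, q=1
  k=1: a=3, p=43, q=3
  k=2: a=11, p=487, q=34

487/34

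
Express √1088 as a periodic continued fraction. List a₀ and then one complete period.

[32; 1, 64]

a₀ = ⌊√1088⌋ = 32.
With m₀=0, d₀=1 and mₖ₊₁ = dₖaₖ − mₖ, dₖ₊₁ = (n − mₖ₊₁²)/dₖ, aₖ₊₁ = ⌊(a₀+mₖ₊₁)/dₖ₊₁⌋:
  k=1: m=32, d=64, a=1
  k=2: m=32, d=1, a=64
d=1 and a=2a₀=64 at k=2, so the next step gives (m, d) = (32, 64) again — its k=1 value — and the period has length 2.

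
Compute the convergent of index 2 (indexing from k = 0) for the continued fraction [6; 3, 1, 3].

25/4

Using pₖ = aₖpₖ₋₁ + pₖ₋₂, qₖ = aₖqₖ₋₁ + qₖ₋₂ (with p₋₁=1, p₋₂=0, q₋₁=0, q₋₂=1):
  k=0: a=6, p=6, q=1
  k=1: a=3, p=19, q=3
  k=2: a=1, p=25, q=4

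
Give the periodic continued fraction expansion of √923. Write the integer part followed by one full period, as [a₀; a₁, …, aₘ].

a₀ = ⌊√923⌋ = 30.

[30; 2, 1, 1, 1, 2, 60]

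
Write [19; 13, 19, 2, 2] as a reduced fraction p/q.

Fold from the inside: start with 2/1.
  2 + 1/2 = 5/2
  19 + 2/5 = 97/5
  13 + 5/97 = 1266/97
  19 + 97/1266 = 24151/1266

24151/1266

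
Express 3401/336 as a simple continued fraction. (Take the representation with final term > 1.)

3401 = 10×336 + 41
336 = 8×41 + 8
41 = 5×8 + 1
8 = 8×1 + 0  (stop)
So 3401/336 = [10; 8, 5, 8].

[10; 8, 5, 8]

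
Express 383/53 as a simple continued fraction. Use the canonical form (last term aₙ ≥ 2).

[7; 4, 2, 2, 2]

383 = 7·53 + 12
53 = 4·12 + 5
12 = 2·5 + 2
5 = 2·2 + 1
2 = 2·1 + 0  (stop)
So 383/53 = [7; 4, 2, 2, 2].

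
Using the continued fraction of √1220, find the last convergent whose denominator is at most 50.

489/14

√1220 = [34; 1, 12, 1, 68, …] (period length 4).
Convergents:
  p_0/q_0 = 34/1
  p_1/q_1 = 35/1
  p_2/q_2 = 454/13
  p_3/q_3 = 489/14
  p_4/q_4 = 33706/965
q_3 = 14 ≤ 50 < 965 = q_4, so the answer is 489/14.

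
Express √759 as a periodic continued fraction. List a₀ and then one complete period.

a₀ = ⌊√759⌋ = 27.
With m₀=0, d₀=1 and mₖ₊₁ = dₖaₖ − mₖ, dₖ₊₁ = (n − mₖ₊₁²)/dₖ, aₖ₊₁ = ⌊(a₀+mₖ₊₁)/dₖ₊₁⌋:
  k=1: m=27, d=30, a=1
  k=2: m=3, d=25, a=1
  k=3: m=22, d=11, a=4
  k=4: m=22, d=25, a=1
  k=5: m=3, d=30, a=1
  k=6: m=27, d=1, a=54
d=1 and a=2a₀=54 at k=6, so the next step gives (m, d) = (27, 30) again — its k=1 value — and the period has length 6.

[27; 1, 1, 4, 1, 1, 54]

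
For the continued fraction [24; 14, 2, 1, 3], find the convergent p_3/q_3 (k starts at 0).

Using pₖ = aₖpₖ₋₁ + pₖ₋₂, qₖ = aₖqₖ₋₁ + qₖ₋₂ (with p₋₁=1, p₋₂=0, q₋₁=0, q₋₂=1):
  k=0: a=24, p=24, q=1
  k=1: a=14, p=337, q=14
  k=2: a=2, p=698, q=29
  k=3: a=1, p=1035, q=43

1035/43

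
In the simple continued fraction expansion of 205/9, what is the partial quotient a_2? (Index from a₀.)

3

205 = 22·9 + 7   →  a_0 = 22
9 = 1·7 + 2   →  a_1 = 1
7 = 3·2 + 1   →  a_2 = 3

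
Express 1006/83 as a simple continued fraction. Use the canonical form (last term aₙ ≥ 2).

[12; 8, 3, 3]

1006 = 12×83 + 10
83 = 8×10 + 3
10 = 3×3 + 1
3 = 3×1 + 0  (stop)
So 1006/83 = [12; 8, 3, 3].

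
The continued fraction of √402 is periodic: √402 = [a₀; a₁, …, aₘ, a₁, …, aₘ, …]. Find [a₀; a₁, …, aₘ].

[20; 20, 40]

a₀ = ⌊√402⌋ = 20.
With m₀=0, d₀=1 and mₖ₊₁ = dₖaₖ − mₖ, dₖ₊₁ = (n − mₖ₊₁²)/dₖ, aₖ₊₁ = ⌊(a₀+mₖ₊₁)/dₖ₊₁⌋:
  k=1: m=20, d=2, a=20
  k=2: m=20, d=1, a=40
d=1 and a=2a₀=40 at k=2, so the next step gives (m, d) = (20, 2) again — its k=1 value — and the period has length 2.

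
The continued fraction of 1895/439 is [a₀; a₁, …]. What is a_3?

3

1895 = 4·439 + 139   →  a_0 = 4
439 = 3·139 + 22   →  a_1 = 3
139 = 6·22 + 7   →  a_2 = 6
22 = 3·7 + 1   →  a_3 = 3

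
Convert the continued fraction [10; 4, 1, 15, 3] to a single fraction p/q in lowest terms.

Using pₖ = aₖpₖ₋₁ + pₖ₋₂ and qₖ = aₖqₖ₋₁ + qₖ₋₂:
  k=0: a=10, p=10, q=1
  k=1: a=4, p=41, q=4
  k=2: a=1, p=51, q=5
  k=3: a=15, p=806, q=79
  k=4: a=3, p=2469, q=242

2469/242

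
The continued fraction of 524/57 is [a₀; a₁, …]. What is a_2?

524 = 9·57 + 11   →  a_0 = 9
57 = 5·11 + 2   →  a_1 = 5
11 = 5·2 + 1   →  a_2 = 5

5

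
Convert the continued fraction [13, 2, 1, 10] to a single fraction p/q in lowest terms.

427/32

Using pₖ = aₖpₖ₋₁ + pₖ₋₂ and qₖ = aₖqₖ₋₁ + qₖ₋₂:
  k=0: a=13, p=13, q=1
  k=1: a=2, p=27, q=2
  k=2: a=1, p=40, q=3
  k=3: a=10, p=427, q=32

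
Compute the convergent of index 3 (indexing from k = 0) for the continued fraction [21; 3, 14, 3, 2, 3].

Using pₖ = aₖpₖ₋₁ + pₖ₋₂, qₖ = aₖqₖ₋₁ + qₖ₋₂ (with p₋₁=1, p₋₂=0, q₋₁=0, q₋₂=1):
  k=0: a=21, p=21, q=1
  k=1: a=3, p=64, q=3
  k=2: a=14, p=917, q=43
  k=3: a=3, p=2815, q=132

2815/132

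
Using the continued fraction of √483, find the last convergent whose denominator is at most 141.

√483 = [21; 1, 42, …] (period length 2).
Convergents:
  p_0/q_0 = 21/1
  p_1/q_1 = 22/1
  p_2/q_2 = 945/43
  p_3/q_3 = 967/44
  p_4/q_4 = 41559/1891
q_3 = 44 ≤ 141 < 1891 = q_4, so the answer is 967/44.

967/44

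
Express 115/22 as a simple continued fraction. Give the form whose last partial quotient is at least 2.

115 = 5×22 + 5
22 = 4×5 + 2
5 = 2×2 + 1
2 = 2×1 + 0  (stop)
So 115/22 = [5; 4, 2, 2].

[5; 4, 2, 2]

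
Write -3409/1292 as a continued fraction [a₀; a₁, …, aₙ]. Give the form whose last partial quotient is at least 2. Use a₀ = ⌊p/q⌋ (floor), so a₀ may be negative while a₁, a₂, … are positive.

-3409 = -3·1292 + 467
1292 = 2·467 + 358
467 = 1·358 + 109
358 = 3·109 + 31
109 = 3·31 + 16
31 = 1·16 + 15
16 = 1·15 + 1
15 = 15·1 + 0  (stop)
So -3409/1292 = [-3; 2, 1, 3, 3, 1, 1, 15].

[-3; 2, 1, 3, 3, 1, 1, 15]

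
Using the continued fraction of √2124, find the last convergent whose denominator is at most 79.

1060/23

√2124 = [46; 11, 1, 1, 22, 1, 1, 11, 92, …] (period length 8).
Convergents:
  p_0/q_0 = 46/1
  p_1/q_1 = 507/11
  p_2/q_2 = 553/12
  p_3/q_3 = 1060/23
  p_4/q_4 = 23873/518
q_3 = 23 ≤ 79 < 518 = q_4, so the answer is 1060/23.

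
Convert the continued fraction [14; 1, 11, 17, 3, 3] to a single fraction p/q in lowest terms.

Fold from the inside: start with 3/1.
  3 + 1/3 = 10/3
  17 + 3/10 = 173/10
  11 + 10/173 = 1913/173
  1 + 173/1913 = 2086/1913
  14 + 1913/2086 = 31117/2086

31117/2086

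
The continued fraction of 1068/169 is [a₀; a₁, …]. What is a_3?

1

1068 = 6·169 + 54   →  a_0 = 6
169 = 3·54 + 7   →  a_1 = 3
54 = 7·7 + 5   →  a_2 = 7
7 = 1·5 + 2   →  a_3 = 1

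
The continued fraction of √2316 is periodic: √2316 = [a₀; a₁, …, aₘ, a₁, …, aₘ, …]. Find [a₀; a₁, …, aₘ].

a₀ = ⌊√2316⌋ = 48.
With m₀=0, d₀=1 and mₖ₊₁ = dₖaₖ − mₖ, dₖ₊₁ = (n − mₖ₊₁²)/dₖ, aₖ₊₁ = ⌊(a₀+mₖ₊₁)/dₖ₊₁⌋:
  k=1: m=48, d=12, a=8
  k=2: m=48, d=1, a=96
d=1 and a=2a₀=96 at k=2, so the next step gives (m, d) = (48, 12) again — its k=1 value — and the period has length 2.

[48; 8, 96]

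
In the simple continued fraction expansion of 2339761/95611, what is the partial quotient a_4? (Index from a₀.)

2339761 = 24·95611 + 45097   →  a_0 = 24
95611 = 2·45097 + 5417   →  a_1 = 2
45097 = 8·5417 + 1761   →  a_2 = 8
5417 = 3·1761 + 134   →  a_3 = 3
1761 = 13·134 + 19   →  a_4 = 13

13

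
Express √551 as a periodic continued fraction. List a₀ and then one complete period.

[23; 2, 8, 1, 8, 2, 46]

a₀ = ⌊√551⌋ = 23.
With m₀=0, d₀=1 and mₖ₊₁ = dₖaₖ − mₖ, dₖ₊₁ = (n − mₖ₊₁²)/dₖ, aₖ₊₁ = ⌊(a₀+mₖ₊₁)/dₖ₊₁⌋:
  k=1: m=23, d=22, a=2
  k=2: m=21, d=5, a=8
  k=3: m=19, d=38, a=1
  k=4: m=19, d=5, a=8
  k=5: m=21, d=22, a=2
  k=6: m=23, d=1, a=46
d=1 and a=2a₀=46 at k=6, so the next step gives (m, d) = (23, 22) again — its k=1 value — and the period has length 6.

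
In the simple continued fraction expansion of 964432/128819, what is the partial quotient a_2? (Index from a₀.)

964432 = 7·128819 + 62699   →  a_0 = 7
128819 = 2·62699 + 3421   →  a_1 = 2
62699 = 18·3421 + 1121   →  a_2 = 18

18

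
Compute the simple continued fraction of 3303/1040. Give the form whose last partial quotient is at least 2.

[3; 5, 1, 2, 6, 2, 4]

3303 = 3·1040 + 183
1040 = 5·183 + 125
183 = 1·125 + 58
125 = 2·58 + 9
58 = 6·9 + 4
9 = 2·4 + 1
4 = 4·1 + 0  (stop)
So 3303/1040 = [3; 5, 1, 2, 6, 2, 4].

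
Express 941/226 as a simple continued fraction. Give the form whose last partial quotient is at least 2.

[4; 6, 9, 4]

941 = 4*226 + 37
226 = 6*37 + 4
37 = 9*4 + 1
4 = 4*1 + 0  (stop)
So 941/226 = [4; 6, 9, 4].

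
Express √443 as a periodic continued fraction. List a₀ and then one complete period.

[21; 21, 42]

a₀ = ⌊√443⌋ = 21.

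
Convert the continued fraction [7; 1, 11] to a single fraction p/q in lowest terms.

Fold from the inside: start with 11/1.
  1 + 1/11 = 12/11
  7 + 11/12 = 95/12

95/12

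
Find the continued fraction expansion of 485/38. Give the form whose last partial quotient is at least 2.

[12; 1, 3, 4, 2]

485 = 12×38 + 29
38 = 1×29 + 9
29 = 3×9 + 2
9 = 4×2 + 1
2 = 2×1 + 0  (stop)
So 485/38 = [12; 1, 3, 4, 2].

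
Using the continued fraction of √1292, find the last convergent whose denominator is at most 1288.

√1292 = [35; 1, 16, 1, 70, …] (period length 4).
Convergents:
  p_0/q_0 = 35/1
  p_1/q_1 = 36/1
  p_2/q_2 = 611/17
  p_3/q_3 = 647/18
  p_4/q_4 = 45901/1277
  p_5/q_5 = 46548/1295
q_4 = 1277 ≤ 1288 < 1295 = q_5, so the answer is 45901/1277.

45901/1277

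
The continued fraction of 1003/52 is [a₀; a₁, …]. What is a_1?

3

1003 = 19·52 + 15   →  a_0 = 19
52 = 3·15 + 7   →  a_1 = 3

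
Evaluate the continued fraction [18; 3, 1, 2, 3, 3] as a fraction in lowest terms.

2229/122

Using pₖ = aₖpₖ₋₁ + pₖ₋₂ and qₖ = aₖqₖ₋₁ + qₖ₋₂:
  k=0: a=18, p=18, q=1
  k=1: a=3, p=55, q=3
  k=2: a=1, p=73, q=4
  k=3: a=2, p=201, q=11
  k=4: a=3, p=676, q=37
  k=5: a=3, p=2229, q=122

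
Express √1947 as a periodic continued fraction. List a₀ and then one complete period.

[44; 8, 88]

a₀ = ⌊√1947⌋ = 44.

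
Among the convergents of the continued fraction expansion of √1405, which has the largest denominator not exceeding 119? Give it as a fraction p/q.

√1405 = [37; 2, 14, 2, 74, …] (period length 4).
Convergents:
  p_0/q_0 = 37/1
  p_1/q_1 = 75/2
  p_2/q_2 = 1087/29
  p_3/q_3 = 2249/60
  p_4/q_4 = 167513/4469
q_3 = 60 ≤ 119 < 4469 = q_4, so the answer is 2249/60.

2249/60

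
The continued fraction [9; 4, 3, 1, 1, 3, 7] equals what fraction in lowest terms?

Using pₖ = aₖpₖ₋₁ + pₖ₋₂ and qₖ = aₖqₖ₋₁ + qₖ₋₂:
  k=0: a=9, p=9, q=1
  k=1: a=4, p=37, q=4
  k=2: a=3, p=120, q=13
  k=3: a=1, p=157, q=17
  k=4: a=1, p=277, q=30
  k=5: a=3, p=988, q=107
  k=6: a=7, p=7193, q=779

7193/779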